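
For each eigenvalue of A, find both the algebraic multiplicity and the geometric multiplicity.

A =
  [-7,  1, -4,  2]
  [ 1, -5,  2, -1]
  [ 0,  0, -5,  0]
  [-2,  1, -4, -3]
λ = -5: alg = 4, geom = 2

Step 1 — factor the characteristic polynomial to read off the algebraic multiplicities:
  χ_A(x) = (x + 5)^4

Step 2 — compute geometric multiplicities via the rank-nullity identity g(λ) = n − rank(A − λI):
  rank(A − (-5)·I) = 2, so dim ker(A − (-5)·I) = n − 2 = 2

Summary:
  λ = -5: algebraic multiplicity = 4, geometric multiplicity = 2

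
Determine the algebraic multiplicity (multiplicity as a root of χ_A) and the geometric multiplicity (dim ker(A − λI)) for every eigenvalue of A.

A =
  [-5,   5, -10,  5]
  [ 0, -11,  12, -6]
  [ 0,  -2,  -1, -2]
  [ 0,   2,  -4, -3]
λ = -5: alg = 4, geom = 3

Step 1 — factor the characteristic polynomial to read off the algebraic multiplicities:
  χ_A(x) = (x + 5)^4

Step 2 — compute geometric multiplicities via the rank-nullity identity g(λ) = n − rank(A − λI):
  rank(A − (-5)·I) = 1, so dim ker(A − (-5)·I) = n − 1 = 3

Summary:
  λ = -5: algebraic multiplicity = 4, geometric multiplicity = 3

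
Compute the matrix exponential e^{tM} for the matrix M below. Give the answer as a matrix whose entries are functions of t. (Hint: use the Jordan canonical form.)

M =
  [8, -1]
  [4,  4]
e^{tM} =
  [2*t*exp(6*t) + exp(6*t), -t*exp(6*t)]
  [4*t*exp(6*t), -2*t*exp(6*t) + exp(6*t)]

Strategy: write M = P · J · P⁻¹ where J is a Jordan canonical form, so e^{tM} = P · e^{tJ} · P⁻¹, and e^{tJ} can be computed block-by-block.

M has Jordan form
J =
  [6, 1]
  [0, 6]
(up to reordering of blocks).

Per-block formulas:
  For a 2×2 Jordan block J_2(6): exp(t · J_2(6)) = e^(6t)·(I + t·N), where N is the 2×2 nilpotent shift.

After assembling e^{tJ} and conjugating by P, we get:

e^{tM} =
  [2*t*exp(6*t) + exp(6*t), -t*exp(6*t)]
  [4*t*exp(6*t), -2*t*exp(6*t) + exp(6*t)]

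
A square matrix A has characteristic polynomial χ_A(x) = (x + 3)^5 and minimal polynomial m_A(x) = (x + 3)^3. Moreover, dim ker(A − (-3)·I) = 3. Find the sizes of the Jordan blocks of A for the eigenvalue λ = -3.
Block sizes for λ = -3: [3, 1, 1]

Step 1 — from the characteristic polynomial, algebraic multiplicity of λ = -3 is 5. From dim ker(A − (-3)·I) = 3, there are exactly 3 Jordan blocks for λ = -3.
Step 2 — from the minimal polynomial, the factor (x + 3)^3 tells us the largest block for λ = -3 has size 3.
Step 3 — with total size 5, 3 blocks, and largest block 3, the block sizes (in nonincreasing order) are [3, 1, 1].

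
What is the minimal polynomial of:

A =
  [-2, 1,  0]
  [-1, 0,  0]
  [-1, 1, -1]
x^2 + 2*x + 1

The characteristic polynomial is χ_A(x) = (x + 1)^3, so the eigenvalues are known. The minimal polynomial is
  m_A(x) = Π_λ (x − λ)^{k_λ}
where k_λ is the size of the *largest* Jordan block for λ (equivalently, the smallest k with (A − λI)^k v = 0 for every generalised eigenvector v of λ).

  λ = -1: largest Jordan block has size 2, contributing (x + 1)^2

So m_A(x) = (x + 1)^2 = x^2 + 2*x + 1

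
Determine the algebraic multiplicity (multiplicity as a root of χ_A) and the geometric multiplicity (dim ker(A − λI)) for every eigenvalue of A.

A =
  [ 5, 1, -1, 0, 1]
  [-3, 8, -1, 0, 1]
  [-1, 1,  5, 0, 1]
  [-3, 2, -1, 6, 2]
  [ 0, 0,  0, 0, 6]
λ = 6: alg = 5, geom = 2

Step 1 — factor the characteristic polynomial to read off the algebraic multiplicities:
  χ_A(x) = (x - 6)^5

Step 2 — compute geometric multiplicities via the rank-nullity identity g(λ) = n − rank(A − λI):
  rank(A − (6)·I) = 3, so dim ker(A − (6)·I) = n − 3 = 2

Summary:
  λ = 6: algebraic multiplicity = 5, geometric multiplicity = 2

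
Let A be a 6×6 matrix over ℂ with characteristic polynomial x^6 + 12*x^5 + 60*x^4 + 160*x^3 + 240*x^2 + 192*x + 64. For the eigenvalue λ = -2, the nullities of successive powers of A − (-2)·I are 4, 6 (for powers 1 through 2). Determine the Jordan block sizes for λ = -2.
Block sizes for λ = -2: [2, 2, 1, 1]

From the dimensions of kernels of powers, the number of Jordan blocks of size at least j is d_j − d_{j−1} where d_j = dim ker(N^j) (with d_0 = 0). Computing the differences gives [4, 2].
The number of blocks of size exactly k is (#blocks of size ≥ k) − (#blocks of size ≥ k + 1), so the partition is: 2 block(s) of size 1, 2 block(s) of size 2.
In nonincreasing order the block sizes are [2, 2, 1, 1].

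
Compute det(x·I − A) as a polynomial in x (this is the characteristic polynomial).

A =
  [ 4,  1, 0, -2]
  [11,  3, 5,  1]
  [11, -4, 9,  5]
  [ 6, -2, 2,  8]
x^4 - 24*x^3 + 216*x^2 - 864*x + 1296

Expanding det(x·I − A) (e.g. by cofactor expansion or by noting that A is similar to its Jordan form J, which has the same characteristic polynomial as A) gives
  χ_A(x) = x^4 - 24*x^3 + 216*x^2 - 864*x + 1296
which factors as (x - 6)^4. The eigenvalues (with algebraic multiplicities) are λ = 6 with multiplicity 4.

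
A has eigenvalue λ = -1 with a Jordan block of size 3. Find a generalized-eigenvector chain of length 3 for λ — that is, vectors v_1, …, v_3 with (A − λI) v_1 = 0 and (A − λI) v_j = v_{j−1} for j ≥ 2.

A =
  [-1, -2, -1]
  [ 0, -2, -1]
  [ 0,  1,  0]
A Jordan chain for λ = -1 of length 3:
v_1 = (1, 0, 0)ᵀ
v_2 = (-2, -1, 1)ᵀ
v_3 = (0, 1, 0)ᵀ

Let N = A − (-1)·I. We want v_3 with N^3 v_3 = 0 but N^2 v_3 ≠ 0; then v_{j-1} := N · v_j for j = 3, …, 2.

Pick v_3 = (0, 1, 0)ᵀ.
Then v_2 = N · v_3 = (-2, -1, 1)ᵀ.
Then v_1 = N · v_2 = (1, 0, 0)ᵀ.

Sanity check: (A − (-1)·I) v_1 = (0, 0, 0)ᵀ = 0. ✓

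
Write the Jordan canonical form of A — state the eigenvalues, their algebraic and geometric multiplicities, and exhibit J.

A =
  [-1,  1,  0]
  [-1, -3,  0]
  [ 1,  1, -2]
J_2(-2) ⊕ J_1(-2)

The characteristic polynomial is
  det(x·I − A) = x^3 + 6*x^2 + 12*x + 8 = (x + 2)^3

Eigenvalues and multiplicities (the geometric multiplicity of λ is n − rank(A − λI), which equals the number of Jordan blocks for λ):
  λ = -2: algebraic multiplicity = 3, geometric multiplicity = 2

Determining the block sizes for each eigenvalue:
  λ = -2: 2 blocks summing to 3 forces exactly one block of size 2 and the rest size 1 → block sizes [2, 1]

Assembling the blocks gives a Jordan form
J =
  [-2,  1,  0]
  [ 0, -2,  0]
  [ 0,  0, -2]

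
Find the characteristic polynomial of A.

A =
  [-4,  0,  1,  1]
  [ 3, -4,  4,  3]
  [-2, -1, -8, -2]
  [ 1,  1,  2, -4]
x^4 + 20*x^3 + 150*x^2 + 500*x + 625

Expanding det(x·I − A) (e.g. by cofactor expansion or by noting that A is similar to its Jordan form J, which has the same characteristic polynomial as A) gives
  χ_A(x) = x^4 + 20*x^3 + 150*x^2 + 500*x + 625
which factors as (x + 5)^4. The eigenvalues (with algebraic multiplicities) are λ = -5 with multiplicity 4.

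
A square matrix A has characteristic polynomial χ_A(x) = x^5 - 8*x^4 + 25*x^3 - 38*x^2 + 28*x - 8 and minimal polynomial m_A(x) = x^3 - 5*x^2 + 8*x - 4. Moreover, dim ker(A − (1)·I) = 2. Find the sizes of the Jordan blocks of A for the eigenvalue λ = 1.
Block sizes for λ = 1: [1, 1]

Step 1 — from the characteristic polynomial, algebraic multiplicity of λ = 1 is 2. From dim ker(A − (1)·I) = 2, there are exactly 2 Jordan blocks for λ = 1.
Step 2 — from the minimal polynomial, the factor (x − 1) tells us the largest block for λ = 1 has size 1.
Step 3 — with total size 2, 2 blocks, and largest block 1, the block sizes (in nonincreasing order) are [1, 1].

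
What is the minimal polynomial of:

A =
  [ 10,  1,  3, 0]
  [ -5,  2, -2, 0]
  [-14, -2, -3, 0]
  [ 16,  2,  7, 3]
x^3 - 9*x^2 + 27*x - 27

The characteristic polynomial is χ_A(x) = (x - 3)^4, so the eigenvalues are known. The minimal polynomial is
  m_A(x) = Π_λ (x − λ)^{k_λ}
where k_λ is the size of the *largest* Jordan block for λ (equivalently, the smallest k with (A − λI)^k v = 0 for every generalised eigenvector v of λ).

  λ = 3: largest Jordan block has size 3, contributing (x − 3)^3

So m_A(x) = (x - 3)^3 = x^3 - 9*x^2 + 27*x - 27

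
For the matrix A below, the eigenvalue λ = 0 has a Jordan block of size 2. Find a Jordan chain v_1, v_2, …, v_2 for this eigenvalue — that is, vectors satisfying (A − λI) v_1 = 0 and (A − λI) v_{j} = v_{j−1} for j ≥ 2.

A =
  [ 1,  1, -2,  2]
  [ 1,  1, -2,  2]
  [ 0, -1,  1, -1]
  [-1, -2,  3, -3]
A Jordan chain for λ = 0 of length 2:
v_1 = (1, 1, 0, -1)ᵀ
v_2 = (1, 0, 0, 0)ᵀ

Let N = A − (0)·I. We want v_2 with N^2 v_2 = 0 but N^1 v_2 ≠ 0; then v_{j-1} := N · v_j for j = 2, …, 2.

Pick v_2 = (1, 0, 0, 0)ᵀ.
Then v_1 = N · v_2 = (1, 1, 0, -1)ᵀ.

Sanity check: (A − (0)·I) v_1 = (0, 0, 0, 0)ᵀ = 0. ✓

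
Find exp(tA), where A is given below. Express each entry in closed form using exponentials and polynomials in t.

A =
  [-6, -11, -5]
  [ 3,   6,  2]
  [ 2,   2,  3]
e^{tA} =
  [3*t^2*exp(t) - 7*t*exp(t) + exp(t), 6*t^2*exp(t) - 11*t*exp(t), 3*t^2*exp(t)/2 - 5*t*exp(t)]
  [-t^2*exp(t) + 3*t*exp(t), -2*t^2*exp(t) + 5*t*exp(t) + exp(t), -t^2*exp(t)/2 + 2*t*exp(t)]
  [-2*t^2*exp(t) + 2*t*exp(t), -4*t^2*exp(t) + 2*t*exp(t), -t^2*exp(t) + 2*t*exp(t) + exp(t)]

Strategy: write A = P · J · P⁻¹ where J is a Jordan canonical form, so e^{tA} = P · e^{tJ} · P⁻¹, and e^{tJ} can be computed block-by-block.

A has Jordan form
J =
  [1, 1, 0]
  [0, 1, 1]
  [0, 0, 1]
(up to reordering of blocks).

Per-block formulas:
  For a 3×3 Jordan block J_3(1): exp(t · J_3(1)) = e^(1t)·(I + t·N + (t^2/2)·N^2), where N is the 3×3 nilpotent shift.

After assembling e^{tJ} and conjugating by P, we get:

e^{tA} =
  [3*t^2*exp(t) - 7*t*exp(t) + exp(t), 6*t^2*exp(t) - 11*t*exp(t), 3*t^2*exp(t)/2 - 5*t*exp(t)]
  [-t^2*exp(t) + 3*t*exp(t), -2*t^2*exp(t) + 5*t*exp(t) + exp(t), -t^2*exp(t)/2 + 2*t*exp(t)]
  [-2*t^2*exp(t) + 2*t*exp(t), -4*t^2*exp(t) + 2*t*exp(t), -t^2*exp(t) + 2*t*exp(t) + exp(t)]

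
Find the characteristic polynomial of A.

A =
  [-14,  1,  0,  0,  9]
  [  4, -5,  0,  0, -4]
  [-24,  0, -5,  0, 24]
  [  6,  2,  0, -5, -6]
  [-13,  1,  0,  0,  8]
x^5 + 21*x^4 + 170*x^3 + 650*x^2 + 1125*x + 625

Expanding det(x·I − A) (e.g. by cofactor expansion or by noting that A is similar to its Jordan form J, which has the same characteristic polynomial as A) gives
  χ_A(x) = x^5 + 21*x^4 + 170*x^3 + 650*x^2 + 1125*x + 625
which factors as (x + 1)*(x + 5)^4. The eigenvalues (with algebraic multiplicities) are λ = -5 with multiplicity 4, λ = -1 with multiplicity 1.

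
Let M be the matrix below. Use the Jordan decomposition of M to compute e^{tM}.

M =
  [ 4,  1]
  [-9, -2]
e^{tM} =
  [3*t*exp(t) + exp(t), t*exp(t)]
  [-9*t*exp(t), -3*t*exp(t) + exp(t)]

Strategy: write M = P · J · P⁻¹ where J is a Jordan canonical form, so e^{tM} = P · e^{tJ} · P⁻¹, and e^{tJ} can be computed block-by-block.

M has Jordan form
J =
  [1, 1]
  [0, 1]
(up to reordering of blocks).

Per-block formulas:
  For a 2×2 Jordan block J_2(1): exp(t · J_2(1)) = e^(1t)·(I + t·N), where N is the 2×2 nilpotent shift.

After assembling e^{tJ} and conjugating by P, we get:

e^{tM} =
  [3*t*exp(t) + exp(t), t*exp(t)]
  [-9*t*exp(t), -3*t*exp(t) + exp(t)]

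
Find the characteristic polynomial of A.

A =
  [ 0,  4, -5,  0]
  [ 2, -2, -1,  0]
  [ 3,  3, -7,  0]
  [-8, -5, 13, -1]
x^4 + 10*x^3 + 33*x^2 + 40*x + 16

Expanding det(x·I − A) (e.g. by cofactor expansion or by noting that A is similar to its Jordan form J, which has the same characteristic polynomial as A) gives
  χ_A(x) = x^4 + 10*x^3 + 33*x^2 + 40*x + 16
which factors as (x + 1)^2*(x + 4)^2. The eigenvalues (with algebraic multiplicities) are λ = -4 with multiplicity 2, λ = -1 with multiplicity 2.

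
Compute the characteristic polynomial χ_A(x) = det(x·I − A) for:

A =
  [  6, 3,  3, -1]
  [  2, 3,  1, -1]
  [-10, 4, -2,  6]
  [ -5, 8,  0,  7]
x^4 - 14*x^3 + 72*x^2 - 160*x + 128

Expanding det(x·I − A) (e.g. by cofactor expansion or by noting that A is similar to its Jordan form J, which has the same characteristic polynomial as A) gives
  χ_A(x) = x^4 - 14*x^3 + 72*x^2 - 160*x + 128
which factors as (x - 4)^3*(x - 2). The eigenvalues (with algebraic multiplicities) are λ = 2 with multiplicity 1, λ = 4 with multiplicity 3.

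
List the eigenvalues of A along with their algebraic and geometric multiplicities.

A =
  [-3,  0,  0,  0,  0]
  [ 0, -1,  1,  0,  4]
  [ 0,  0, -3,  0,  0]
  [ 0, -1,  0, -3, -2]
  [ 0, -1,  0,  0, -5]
λ = -3: alg = 5, geom = 3

Step 1 — factor the characteristic polynomial to read off the algebraic multiplicities:
  χ_A(x) = (x + 3)^5

Step 2 — compute geometric multiplicities via the rank-nullity identity g(λ) = n − rank(A − λI):
  rank(A − (-3)·I) = 2, so dim ker(A − (-3)·I) = n − 2 = 3

Summary:
  λ = -3: algebraic multiplicity = 5, geometric multiplicity = 3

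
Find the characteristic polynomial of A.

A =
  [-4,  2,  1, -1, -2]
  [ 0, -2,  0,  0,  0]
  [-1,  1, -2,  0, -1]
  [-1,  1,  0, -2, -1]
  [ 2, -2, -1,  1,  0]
x^5 + 10*x^4 + 40*x^3 + 80*x^2 + 80*x + 32

Expanding det(x·I − A) (e.g. by cofactor expansion or by noting that A is similar to its Jordan form J, which has the same characteristic polynomial as A) gives
  χ_A(x) = x^5 + 10*x^4 + 40*x^3 + 80*x^2 + 80*x + 32
which factors as (x + 2)^5. The eigenvalues (with algebraic multiplicities) are λ = -2 with multiplicity 5.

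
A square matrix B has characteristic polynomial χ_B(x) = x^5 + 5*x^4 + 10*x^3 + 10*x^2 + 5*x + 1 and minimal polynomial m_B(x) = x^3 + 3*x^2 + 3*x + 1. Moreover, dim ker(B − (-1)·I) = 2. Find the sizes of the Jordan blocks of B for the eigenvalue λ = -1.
Block sizes for λ = -1: [3, 2]

Step 1 — from the characteristic polynomial, algebraic multiplicity of λ = -1 is 5. From dim ker(B − (-1)·I) = 2, there are exactly 2 Jordan blocks for λ = -1.
Step 2 — from the minimal polynomial, the factor (x + 1)^3 tells us the largest block for λ = -1 has size 3.
Step 3 — with total size 5, 2 blocks, and largest block 3, the block sizes (in nonincreasing order) are [3, 2].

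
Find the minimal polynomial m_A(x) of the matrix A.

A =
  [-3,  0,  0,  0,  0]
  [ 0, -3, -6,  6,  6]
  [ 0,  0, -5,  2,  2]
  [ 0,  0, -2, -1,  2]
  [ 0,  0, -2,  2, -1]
x^2 + 4*x + 3

The characteristic polynomial is χ_A(x) = (x + 1)*(x + 3)^4, so the eigenvalues are known. The minimal polynomial is
  m_A(x) = Π_λ (x − λ)^{k_λ}
where k_λ is the size of the *largest* Jordan block for λ (equivalently, the smallest k with (A − λI)^k v = 0 for every generalised eigenvector v of λ).

  λ = -3: largest Jordan block has size 1, contributing (x + 3)
  λ = -1: largest Jordan block has size 1, contributing (x + 1)

So m_A(x) = (x + 1)*(x + 3) = x^2 + 4*x + 3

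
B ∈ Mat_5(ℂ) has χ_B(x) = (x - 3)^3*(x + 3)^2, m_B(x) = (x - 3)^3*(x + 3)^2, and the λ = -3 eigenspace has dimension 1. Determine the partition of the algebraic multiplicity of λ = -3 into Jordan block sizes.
Block sizes for λ = -3: [2]

Step 1 — from the characteristic polynomial, algebraic multiplicity of λ = -3 is 2. From dim ker(B − (-3)·I) = 1, there are exactly 1 Jordan blocks for λ = -3.
Step 2 — from the minimal polynomial, the factor (x + 3)^2 tells us the largest block for λ = -3 has size 2.
Step 3 — with total size 2, 1 blocks, and largest block 2, the block sizes (in nonincreasing order) are [2].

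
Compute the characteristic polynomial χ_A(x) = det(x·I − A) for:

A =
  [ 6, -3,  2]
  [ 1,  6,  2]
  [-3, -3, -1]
x^3 - 11*x^2 + 39*x - 45

Expanding det(x·I − A) (e.g. by cofactor expansion or by noting that A is similar to its Jordan form J, which has the same characteristic polynomial as A) gives
  χ_A(x) = x^3 - 11*x^2 + 39*x - 45
which factors as (x - 5)*(x - 3)^2. The eigenvalues (with algebraic multiplicities) are λ = 3 with multiplicity 2, λ = 5 with multiplicity 1.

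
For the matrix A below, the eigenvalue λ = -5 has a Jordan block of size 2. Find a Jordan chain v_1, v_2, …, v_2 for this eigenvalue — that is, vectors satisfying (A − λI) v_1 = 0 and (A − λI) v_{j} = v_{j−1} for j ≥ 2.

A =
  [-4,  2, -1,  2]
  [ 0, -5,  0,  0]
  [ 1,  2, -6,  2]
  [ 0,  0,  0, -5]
A Jordan chain for λ = -5 of length 2:
v_1 = (1, 0, 1, 0)ᵀ
v_2 = (1, 0, 0, 0)ᵀ

Let N = A − (-5)·I. We want v_2 with N^2 v_2 = 0 but N^1 v_2 ≠ 0; then v_{j-1} := N · v_j for j = 2, …, 2.

Pick v_2 = (1, 0, 0, 0)ᵀ.
Then v_1 = N · v_2 = (1, 0, 1, 0)ᵀ.

Sanity check: (A − (-5)·I) v_1 = (0, 0, 0, 0)ᵀ = 0. ✓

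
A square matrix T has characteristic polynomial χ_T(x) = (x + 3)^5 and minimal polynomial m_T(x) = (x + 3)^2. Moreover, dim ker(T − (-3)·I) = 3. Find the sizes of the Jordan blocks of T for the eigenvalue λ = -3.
Block sizes for λ = -3: [2, 2, 1]

Step 1 — from the characteristic polynomial, algebraic multiplicity of λ = -3 is 5. From dim ker(T − (-3)·I) = 3, there are exactly 3 Jordan blocks for λ = -3.
Step 2 — from the minimal polynomial, the factor (x + 3)^2 tells us the largest block for λ = -3 has size 2.
Step 3 — with total size 5, 3 blocks, and largest block 2, the block sizes (in nonincreasing order) are [2, 2, 1].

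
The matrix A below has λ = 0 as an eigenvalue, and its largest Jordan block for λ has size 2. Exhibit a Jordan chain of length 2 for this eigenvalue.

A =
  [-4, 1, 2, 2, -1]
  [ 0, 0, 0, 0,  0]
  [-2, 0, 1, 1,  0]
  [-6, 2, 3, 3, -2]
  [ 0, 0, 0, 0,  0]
A Jordan chain for λ = 0 of length 2:
v_1 = (-4, 0, -2, -6, 0)ᵀ
v_2 = (1, 0, 0, 0, 0)ᵀ

Let N = A − (0)·I. We want v_2 with N^2 v_2 = 0 but N^1 v_2 ≠ 0; then v_{j-1} := N · v_j for j = 2, …, 2.

Pick v_2 = (1, 0, 0, 0, 0)ᵀ.
Then v_1 = N · v_2 = (-4, 0, -2, -6, 0)ᵀ.

Sanity check: (A − (0)·I) v_1 = (0, 0, 0, 0, 0)ᵀ = 0. ✓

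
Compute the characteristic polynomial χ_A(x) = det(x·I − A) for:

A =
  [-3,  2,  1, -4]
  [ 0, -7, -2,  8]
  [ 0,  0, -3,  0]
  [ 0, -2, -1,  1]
x^4 + 12*x^3 + 54*x^2 + 108*x + 81

Expanding det(x·I − A) (e.g. by cofactor expansion or by noting that A is similar to its Jordan form J, which has the same characteristic polynomial as A) gives
  χ_A(x) = x^4 + 12*x^3 + 54*x^2 + 108*x + 81
which factors as (x + 3)^4. The eigenvalues (with algebraic multiplicities) are λ = -3 with multiplicity 4.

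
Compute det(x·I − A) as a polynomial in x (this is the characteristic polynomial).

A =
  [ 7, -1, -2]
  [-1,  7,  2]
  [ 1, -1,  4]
x^3 - 18*x^2 + 108*x - 216

Expanding det(x·I − A) (e.g. by cofactor expansion or by noting that A is similar to its Jordan form J, which has the same characteristic polynomial as A) gives
  χ_A(x) = x^3 - 18*x^2 + 108*x - 216
which factors as (x - 6)^3. The eigenvalues (with algebraic multiplicities) are λ = 6 with multiplicity 3.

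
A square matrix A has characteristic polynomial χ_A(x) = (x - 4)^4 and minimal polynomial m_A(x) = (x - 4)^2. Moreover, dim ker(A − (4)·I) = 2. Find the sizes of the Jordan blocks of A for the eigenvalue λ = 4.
Block sizes for λ = 4: [2, 2]

Step 1 — from the characteristic polynomial, algebraic multiplicity of λ = 4 is 4. From dim ker(A − (4)·I) = 2, there are exactly 2 Jordan blocks for λ = 4.
Step 2 — from the minimal polynomial, the factor (x − 4)^2 tells us the largest block for λ = 4 has size 2.
Step 3 — with total size 4, 2 blocks, and largest block 2, the block sizes (in nonincreasing order) are [2, 2].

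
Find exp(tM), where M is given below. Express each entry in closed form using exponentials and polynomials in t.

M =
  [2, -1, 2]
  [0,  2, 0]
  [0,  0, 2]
e^{tM} =
  [exp(2*t), -t*exp(2*t), 2*t*exp(2*t)]
  [0, exp(2*t), 0]
  [0, 0, exp(2*t)]

Strategy: write M = P · J · P⁻¹ where J is a Jordan canonical form, so e^{tM} = P · e^{tJ} · P⁻¹, and e^{tJ} can be computed block-by-block.

M has Jordan form
J =
  [2, 1, 0]
  [0, 2, 0]
  [0, 0, 2]
(up to reordering of blocks).

Per-block formulas:
  For a 2×2 Jordan block J_2(2): exp(t · J_2(2)) = e^(2t)·(I + t·N), where N is the 2×2 nilpotent shift.
  For a 1×1 block at λ = 2: exp(t · [2]) = [e^(2t)].

After assembling e^{tJ} and conjugating by P, we get:

e^{tM} =
  [exp(2*t), -t*exp(2*t), 2*t*exp(2*t)]
  [0, exp(2*t), 0]
  [0, 0, exp(2*t)]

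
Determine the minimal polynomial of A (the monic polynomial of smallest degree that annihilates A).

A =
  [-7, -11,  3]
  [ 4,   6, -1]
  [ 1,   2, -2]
x^3 + 3*x^2 + 3*x + 1

The characteristic polynomial is χ_A(x) = (x + 1)^3, so the eigenvalues are known. The minimal polynomial is
  m_A(x) = Π_λ (x − λ)^{k_λ}
where k_λ is the size of the *largest* Jordan block for λ (equivalently, the smallest k with (A − λI)^k v = 0 for every generalised eigenvector v of λ).

  λ = -1: largest Jordan block has size 3, contributing (x + 1)^3

So m_A(x) = (x + 1)^3 = x^3 + 3*x^2 + 3*x + 1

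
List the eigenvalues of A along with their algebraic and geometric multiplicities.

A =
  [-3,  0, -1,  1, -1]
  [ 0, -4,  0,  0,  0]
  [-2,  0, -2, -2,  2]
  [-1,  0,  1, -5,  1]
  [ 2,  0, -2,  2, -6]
λ = -4: alg = 5, geom = 4

Step 1 — factor the characteristic polynomial to read off the algebraic multiplicities:
  χ_A(x) = (x + 4)^5

Step 2 — compute geometric multiplicities via the rank-nullity identity g(λ) = n − rank(A − λI):
  rank(A − (-4)·I) = 1, so dim ker(A − (-4)·I) = n − 1 = 4

Summary:
  λ = -4: algebraic multiplicity = 5, geometric multiplicity = 4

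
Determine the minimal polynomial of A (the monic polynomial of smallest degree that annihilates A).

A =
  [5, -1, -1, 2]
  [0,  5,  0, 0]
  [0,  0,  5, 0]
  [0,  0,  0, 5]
x^2 - 10*x + 25

The characteristic polynomial is χ_A(x) = (x - 5)^4, so the eigenvalues are known. The minimal polynomial is
  m_A(x) = Π_λ (x − λ)^{k_λ}
where k_λ is the size of the *largest* Jordan block for λ (equivalently, the smallest k with (A − λI)^k v = 0 for every generalised eigenvector v of λ).

  λ = 5: largest Jordan block has size 2, contributing (x − 5)^2

So m_A(x) = (x - 5)^2 = x^2 - 10*x + 25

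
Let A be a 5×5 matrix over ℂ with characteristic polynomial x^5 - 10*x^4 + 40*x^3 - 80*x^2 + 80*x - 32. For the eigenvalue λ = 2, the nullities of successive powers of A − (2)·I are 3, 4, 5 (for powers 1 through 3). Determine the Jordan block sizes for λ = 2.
Block sizes for λ = 2: [3, 1, 1]

From the dimensions of kernels of powers, the number of Jordan blocks of size at least j is d_j − d_{j−1} where d_j = dim ker(N^j) (with d_0 = 0). Computing the differences gives [3, 1, 1].
The number of blocks of size exactly k is (#blocks of size ≥ k) − (#blocks of size ≥ k + 1), so the partition is: 2 block(s) of size 1, 1 block(s) of size 3.
In nonincreasing order the block sizes are [3, 1, 1].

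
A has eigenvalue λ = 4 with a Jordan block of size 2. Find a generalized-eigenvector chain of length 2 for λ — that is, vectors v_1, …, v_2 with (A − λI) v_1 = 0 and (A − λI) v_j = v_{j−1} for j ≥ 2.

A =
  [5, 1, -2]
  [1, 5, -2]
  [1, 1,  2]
A Jordan chain for λ = 4 of length 2:
v_1 = (1, 1, 1)ᵀ
v_2 = (1, 0, 0)ᵀ

Let N = A − (4)·I. We want v_2 with N^2 v_2 = 0 but N^1 v_2 ≠ 0; then v_{j-1} := N · v_j for j = 2, …, 2.

Pick v_2 = (1, 0, 0)ᵀ.
Then v_1 = N · v_2 = (1, 1, 1)ᵀ.

Sanity check: (A − (4)·I) v_1 = (0, 0, 0)ᵀ = 0. ✓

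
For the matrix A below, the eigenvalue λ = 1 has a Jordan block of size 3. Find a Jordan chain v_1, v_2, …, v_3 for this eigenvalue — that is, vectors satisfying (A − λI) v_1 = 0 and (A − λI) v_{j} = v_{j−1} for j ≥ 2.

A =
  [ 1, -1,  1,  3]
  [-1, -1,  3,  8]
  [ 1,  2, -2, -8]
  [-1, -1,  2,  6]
A Jordan chain for λ = 1 of length 3:
v_1 = (-1, -3, 3, -2)ᵀ
v_2 = (0, -1, 1, -1)ᵀ
v_3 = (1, 0, 0, 0)ᵀ

Let N = A − (1)·I. We want v_3 with N^3 v_3 = 0 but N^2 v_3 ≠ 0; then v_{j-1} := N · v_j for j = 3, …, 2.

Pick v_3 = (1, 0, 0, 0)ᵀ.
Then v_2 = N · v_3 = (0, -1, 1, -1)ᵀ.
Then v_1 = N · v_2 = (-1, -3, 3, -2)ᵀ.

Sanity check: (A − (1)·I) v_1 = (0, 0, 0, 0)ᵀ = 0. ✓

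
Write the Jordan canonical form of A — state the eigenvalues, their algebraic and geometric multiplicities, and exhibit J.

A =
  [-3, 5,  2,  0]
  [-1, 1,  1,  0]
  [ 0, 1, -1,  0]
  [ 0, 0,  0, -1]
J_3(-1) ⊕ J_1(-1)

The characteristic polynomial is
  det(x·I − A) = x^4 + 4*x^3 + 6*x^2 + 4*x + 1 = (x + 1)^4

Eigenvalues and multiplicities (the geometric multiplicity of λ is n − rank(A − λI), which equals the number of Jordan blocks for λ):
  λ = -1: algebraic multiplicity = 4, geometric multiplicity = 2

Determining the block sizes for each eigenvalue:
  λ = -1: with am = 4 and gm = 2, the partition is not yet determined (e.g. several partitions of 4 into 2 parts exist). Let N = A − (-1)·I. Computing rank(N^1) = 2, rank(N^2) = 1, rank(N^3) = 0; the number of blocks of size ≥ j is rank(N^{j−1}) − rank(N^j), giving [2, 1, 1]. So we have 1 block(s) of size 3, 1 block(s) of size 1 → block sizes [3, 1]

Assembling the blocks gives a Jordan form
J =
  [-1,  1,  0,  0]
  [ 0, -1,  1,  0]
  [ 0,  0, -1,  0]
  [ 0,  0,  0, -1]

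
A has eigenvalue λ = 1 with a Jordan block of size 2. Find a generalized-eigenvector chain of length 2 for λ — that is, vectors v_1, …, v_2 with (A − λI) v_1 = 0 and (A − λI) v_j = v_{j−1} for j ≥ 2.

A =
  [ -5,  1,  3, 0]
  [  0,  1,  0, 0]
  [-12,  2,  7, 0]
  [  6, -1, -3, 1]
A Jordan chain for λ = 1 of length 2:
v_1 = (-6, 0, -12, 6)ᵀ
v_2 = (1, 0, 0, 0)ᵀ

Let N = A − (1)·I. We want v_2 with N^2 v_2 = 0 but N^1 v_2 ≠ 0; then v_{j-1} := N · v_j for j = 2, …, 2.

Pick v_2 = (1, 0, 0, 0)ᵀ.
Then v_1 = N · v_2 = (-6, 0, -12, 6)ᵀ.

Sanity check: (A − (1)·I) v_1 = (0, 0, 0, 0)ᵀ = 0. ✓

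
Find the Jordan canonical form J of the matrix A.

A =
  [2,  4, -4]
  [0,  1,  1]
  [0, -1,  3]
J_2(2) ⊕ J_1(2)

The characteristic polynomial is
  det(x·I − A) = x^3 - 6*x^2 + 12*x - 8 = (x - 2)^3

Eigenvalues and multiplicities (the geometric multiplicity of λ is n − rank(A − λI), which equals the number of Jordan blocks for λ):
  λ = 2: algebraic multiplicity = 3, geometric multiplicity = 2

Determining the block sizes for each eigenvalue:
  λ = 2: 2 blocks summing to 3 forces exactly one block of size 2 and the rest size 1 → block sizes [2, 1]

Assembling the blocks gives a Jordan form
J =
  [2, 1, 0]
  [0, 2, 0]
  [0, 0, 2]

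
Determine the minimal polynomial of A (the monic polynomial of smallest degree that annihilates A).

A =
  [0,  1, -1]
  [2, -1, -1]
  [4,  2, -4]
x^2 + 3*x + 2

The characteristic polynomial is χ_A(x) = (x + 1)*(x + 2)^2, so the eigenvalues are known. The minimal polynomial is
  m_A(x) = Π_λ (x − λ)^{k_λ}
where k_λ is the size of the *largest* Jordan block for λ (equivalently, the smallest k with (A − λI)^k v = 0 for every generalised eigenvector v of λ).

  λ = -2: largest Jordan block has size 1, contributing (x + 2)
  λ = -1: largest Jordan block has size 1, contributing (x + 1)

So m_A(x) = (x + 1)*(x + 2) = x^2 + 3*x + 2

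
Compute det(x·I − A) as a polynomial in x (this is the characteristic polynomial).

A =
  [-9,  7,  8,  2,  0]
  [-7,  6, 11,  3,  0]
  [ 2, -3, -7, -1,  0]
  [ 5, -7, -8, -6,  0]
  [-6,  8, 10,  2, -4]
x^5 + 20*x^4 + 160*x^3 + 640*x^2 + 1280*x + 1024

Expanding det(x·I − A) (e.g. by cofactor expansion or by noting that A is similar to its Jordan form J, which has the same characteristic polynomial as A) gives
  χ_A(x) = x^5 + 20*x^4 + 160*x^3 + 640*x^2 + 1280*x + 1024
which factors as (x + 4)^5. The eigenvalues (with algebraic multiplicities) are λ = -4 with multiplicity 5.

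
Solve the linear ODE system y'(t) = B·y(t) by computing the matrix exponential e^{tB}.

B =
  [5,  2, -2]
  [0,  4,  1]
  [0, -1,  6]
e^{tB} =
  [exp(5*t), 2*t*exp(5*t), -2*t*exp(5*t)]
  [0, -t*exp(5*t) + exp(5*t), t*exp(5*t)]
  [0, -t*exp(5*t), t*exp(5*t) + exp(5*t)]

Strategy: write B = P · J · P⁻¹ where J is a Jordan canonical form, so e^{tB} = P · e^{tJ} · P⁻¹, and e^{tJ} can be computed block-by-block.

B has Jordan form
J =
  [5, 1, 0]
  [0, 5, 0]
  [0, 0, 5]
(up to reordering of blocks).

Per-block formulas:
  For a 2×2 Jordan block J_2(5): exp(t · J_2(5)) = e^(5t)·(I + t·N), where N is the 2×2 nilpotent shift.
  For a 1×1 block at λ = 5: exp(t · [5]) = [e^(5t)].

After assembling e^{tJ} and conjugating by P, we get:

e^{tB} =
  [exp(5*t), 2*t*exp(5*t), -2*t*exp(5*t)]
  [0, -t*exp(5*t) + exp(5*t), t*exp(5*t)]
  [0, -t*exp(5*t), t*exp(5*t) + exp(5*t)]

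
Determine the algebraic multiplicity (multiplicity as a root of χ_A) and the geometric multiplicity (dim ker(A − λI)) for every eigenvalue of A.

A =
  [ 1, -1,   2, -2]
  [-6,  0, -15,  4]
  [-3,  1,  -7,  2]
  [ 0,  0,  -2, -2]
λ = -2: alg = 4, geom = 2

Step 1 — factor the characteristic polynomial to read off the algebraic multiplicities:
  χ_A(x) = (x + 2)^4

Step 2 — compute geometric multiplicities via the rank-nullity identity g(λ) = n − rank(A − λI):
  rank(A − (-2)·I) = 2, so dim ker(A − (-2)·I) = n − 2 = 2

Summary:
  λ = -2: algebraic multiplicity = 4, geometric multiplicity = 2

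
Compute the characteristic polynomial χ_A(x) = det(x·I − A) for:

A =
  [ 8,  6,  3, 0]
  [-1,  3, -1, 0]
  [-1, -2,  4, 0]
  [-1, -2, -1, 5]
x^4 - 20*x^3 + 150*x^2 - 500*x + 625

Expanding det(x·I − A) (e.g. by cofactor expansion or by noting that A is similar to its Jordan form J, which has the same characteristic polynomial as A) gives
  χ_A(x) = x^4 - 20*x^3 + 150*x^2 - 500*x + 625
which factors as (x - 5)^4. The eigenvalues (with algebraic multiplicities) are λ = 5 with multiplicity 4.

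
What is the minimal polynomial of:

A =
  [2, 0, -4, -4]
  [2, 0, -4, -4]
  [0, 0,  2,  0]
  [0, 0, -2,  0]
x^2 - 2*x

The characteristic polynomial is χ_A(x) = x^2*(x - 2)^2, so the eigenvalues are known. The minimal polynomial is
  m_A(x) = Π_λ (x − λ)^{k_λ}
where k_λ is the size of the *largest* Jordan block for λ (equivalently, the smallest k with (A − λI)^k v = 0 for every generalised eigenvector v of λ).

  λ = 0: largest Jordan block has size 1, contributing (x − 0)
  λ = 2: largest Jordan block has size 1, contributing (x − 2)

So m_A(x) = x*(x - 2) = x^2 - 2*x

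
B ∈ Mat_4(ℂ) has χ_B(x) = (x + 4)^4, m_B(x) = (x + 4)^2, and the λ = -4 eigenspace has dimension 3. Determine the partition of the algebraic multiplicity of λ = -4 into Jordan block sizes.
Block sizes for λ = -4: [2, 1, 1]

Step 1 — from the characteristic polynomial, algebraic multiplicity of λ = -4 is 4. From dim ker(B − (-4)·I) = 3, there are exactly 3 Jordan blocks for λ = -4.
Step 2 — from the minimal polynomial, the factor (x + 4)^2 tells us the largest block for λ = -4 has size 2.
Step 3 — with total size 4, 3 blocks, and largest block 2, the block sizes (in nonincreasing order) are [2, 1, 1].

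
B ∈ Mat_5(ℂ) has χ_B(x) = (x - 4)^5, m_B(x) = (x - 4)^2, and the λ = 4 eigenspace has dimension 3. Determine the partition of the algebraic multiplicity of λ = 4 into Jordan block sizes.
Block sizes for λ = 4: [2, 2, 1]

Step 1 — from the characteristic polynomial, algebraic multiplicity of λ = 4 is 5. From dim ker(B − (4)·I) = 3, there are exactly 3 Jordan blocks for λ = 4.
Step 2 — from the minimal polynomial, the factor (x − 4)^2 tells us the largest block for λ = 4 has size 2.
Step 3 — with total size 5, 3 blocks, and largest block 2, the block sizes (in nonincreasing order) are [2, 2, 1].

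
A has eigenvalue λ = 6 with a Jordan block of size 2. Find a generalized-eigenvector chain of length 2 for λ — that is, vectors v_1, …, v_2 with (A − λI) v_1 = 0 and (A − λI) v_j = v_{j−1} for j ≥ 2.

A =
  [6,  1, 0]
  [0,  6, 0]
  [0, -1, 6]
A Jordan chain for λ = 6 of length 2:
v_1 = (1, 0, -1)ᵀ
v_2 = (0, 1, 0)ᵀ

Let N = A − (6)·I. We want v_2 with N^2 v_2 = 0 but N^1 v_2 ≠ 0; then v_{j-1} := N · v_j for j = 2, …, 2.

Pick v_2 = (0, 1, 0)ᵀ.
Then v_1 = N · v_2 = (1, 0, -1)ᵀ.

Sanity check: (A − (6)·I) v_1 = (0, 0, 0)ᵀ = 0. ✓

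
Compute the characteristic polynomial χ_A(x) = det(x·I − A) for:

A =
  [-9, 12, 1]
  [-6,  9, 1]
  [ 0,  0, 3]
x^3 - 3*x^2 - 9*x + 27

Expanding det(x·I − A) (e.g. by cofactor expansion or by noting that A is similar to its Jordan form J, which has the same characteristic polynomial as A) gives
  χ_A(x) = x^3 - 3*x^2 - 9*x + 27
which factors as (x - 3)^2*(x + 3). The eigenvalues (with algebraic multiplicities) are λ = -3 with multiplicity 1, λ = 3 with multiplicity 2.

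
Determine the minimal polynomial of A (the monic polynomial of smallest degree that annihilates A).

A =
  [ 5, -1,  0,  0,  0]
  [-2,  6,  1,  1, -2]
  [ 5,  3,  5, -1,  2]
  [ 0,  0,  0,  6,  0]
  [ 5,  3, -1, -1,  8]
x^3 - 18*x^2 + 108*x - 216

The characteristic polynomial is χ_A(x) = (x - 6)^5, so the eigenvalues are known. The minimal polynomial is
  m_A(x) = Π_λ (x − λ)^{k_λ}
where k_λ is the size of the *largest* Jordan block for λ (equivalently, the smallest k with (A − λI)^k v = 0 for every generalised eigenvector v of λ).

  λ = 6: largest Jordan block has size 3, contributing (x − 6)^3

So m_A(x) = (x - 6)^3 = x^3 - 18*x^2 + 108*x - 216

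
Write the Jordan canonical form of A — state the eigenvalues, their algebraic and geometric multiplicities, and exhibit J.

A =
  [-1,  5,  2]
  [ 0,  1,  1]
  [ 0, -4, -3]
J_3(-1)

The characteristic polynomial is
  det(x·I − A) = x^3 + 3*x^2 + 3*x + 1 = (x + 1)^3

Eigenvalues and multiplicities (the geometric multiplicity of λ is n − rank(A − λI), which equals the number of Jordan blocks for λ):
  λ = -1: algebraic multiplicity = 3, geometric multiplicity = 1

Determining the block sizes for each eigenvalue:
  λ = -1: one block (gm = 1), so the single block has size am = 3 → block sizes [3]

Assembling the blocks gives a Jordan form
J =
  [-1,  1,  0]
  [ 0, -1,  1]
  [ 0,  0, -1]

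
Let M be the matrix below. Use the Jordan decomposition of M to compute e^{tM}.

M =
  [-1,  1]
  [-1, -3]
e^{tM} =
  [t*exp(-2*t) + exp(-2*t), t*exp(-2*t)]
  [-t*exp(-2*t), -t*exp(-2*t) + exp(-2*t)]

Strategy: write M = P · J · P⁻¹ where J is a Jordan canonical form, so e^{tM} = P · e^{tJ} · P⁻¹, and e^{tJ} can be computed block-by-block.

M has Jordan form
J =
  [-2,  1]
  [ 0, -2]
(up to reordering of blocks).

Per-block formulas:
  For a 2×2 Jordan block J_2(-2): exp(t · J_2(-2)) = e^(-2t)·(I + t·N), where N is the 2×2 nilpotent shift.

After assembling e^{tJ} and conjugating by P, we get:

e^{tM} =
  [t*exp(-2*t) + exp(-2*t), t*exp(-2*t)]
  [-t*exp(-2*t), -t*exp(-2*t) + exp(-2*t)]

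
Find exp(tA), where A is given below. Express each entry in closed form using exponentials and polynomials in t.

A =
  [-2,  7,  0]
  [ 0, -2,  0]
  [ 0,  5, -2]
e^{tA} =
  [exp(-2*t), 7*t*exp(-2*t), 0]
  [0, exp(-2*t), 0]
  [0, 5*t*exp(-2*t), exp(-2*t)]

Strategy: write A = P · J · P⁻¹ where J is a Jordan canonical form, so e^{tA} = P · e^{tJ} · P⁻¹, and e^{tJ} can be computed block-by-block.

A has Jordan form
J =
  [-2,  1,  0]
  [ 0, -2,  0]
  [ 0,  0, -2]
(up to reordering of blocks).

Per-block formulas:
  For a 2×2 Jordan block J_2(-2): exp(t · J_2(-2)) = e^(-2t)·(I + t·N), where N is the 2×2 nilpotent shift.
  For a 1×1 block at λ = -2: exp(t · [-2]) = [e^(-2t)].

After assembling e^{tJ} and conjugating by P, we get:

e^{tA} =
  [exp(-2*t), 7*t*exp(-2*t), 0]
  [0, exp(-2*t), 0]
  [0, 5*t*exp(-2*t), exp(-2*t)]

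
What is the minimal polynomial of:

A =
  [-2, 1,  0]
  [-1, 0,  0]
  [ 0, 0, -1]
x^2 + 2*x + 1

The characteristic polynomial is χ_A(x) = (x + 1)^3, so the eigenvalues are known. The minimal polynomial is
  m_A(x) = Π_λ (x − λ)^{k_λ}
where k_λ is the size of the *largest* Jordan block for λ (equivalently, the smallest k with (A − λI)^k v = 0 for every generalised eigenvector v of λ).

  λ = -1: largest Jordan block has size 2, contributing (x + 1)^2

So m_A(x) = (x + 1)^2 = x^2 + 2*x + 1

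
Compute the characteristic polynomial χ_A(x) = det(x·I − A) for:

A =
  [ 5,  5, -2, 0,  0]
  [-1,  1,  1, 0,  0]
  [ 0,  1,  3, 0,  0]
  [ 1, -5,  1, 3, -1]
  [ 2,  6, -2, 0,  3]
x^5 - 15*x^4 + 90*x^3 - 270*x^2 + 405*x - 243

Expanding det(x·I − A) (e.g. by cofactor expansion or by noting that A is similar to its Jordan form J, which has the same characteristic polynomial as A) gives
  χ_A(x) = x^5 - 15*x^4 + 90*x^3 - 270*x^2 + 405*x - 243
which factors as (x - 3)^5. The eigenvalues (with algebraic multiplicities) are λ = 3 with multiplicity 5.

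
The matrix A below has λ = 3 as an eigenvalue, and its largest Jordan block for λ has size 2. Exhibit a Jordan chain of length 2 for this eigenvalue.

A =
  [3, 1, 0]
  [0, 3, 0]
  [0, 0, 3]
A Jordan chain for λ = 3 of length 2:
v_1 = (1, 0, 0)ᵀ
v_2 = (0, 1, 0)ᵀ

Let N = A − (3)·I. We want v_2 with N^2 v_2 = 0 but N^1 v_2 ≠ 0; then v_{j-1} := N · v_j for j = 2, …, 2.

Pick v_2 = (0, 1, 0)ᵀ.
Then v_1 = N · v_2 = (1, 0, 0)ᵀ.

Sanity check: (A − (3)·I) v_1 = (0, 0, 0)ᵀ = 0. ✓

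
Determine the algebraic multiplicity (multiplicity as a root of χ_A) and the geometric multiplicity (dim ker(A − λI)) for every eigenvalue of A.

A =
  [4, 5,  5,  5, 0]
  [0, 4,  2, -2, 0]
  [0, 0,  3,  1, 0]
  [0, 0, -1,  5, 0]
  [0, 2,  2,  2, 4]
λ = 4: alg = 5, geom = 3

Step 1 — factor the characteristic polynomial to read off the algebraic multiplicities:
  χ_A(x) = (x - 4)^5

Step 2 — compute geometric multiplicities via the rank-nullity identity g(λ) = n − rank(A − λI):
  rank(A − (4)·I) = 2, so dim ker(A − (4)·I) = n − 2 = 3

Summary:
  λ = 4: algebraic multiplicity = 5, geometric multiplicity = 3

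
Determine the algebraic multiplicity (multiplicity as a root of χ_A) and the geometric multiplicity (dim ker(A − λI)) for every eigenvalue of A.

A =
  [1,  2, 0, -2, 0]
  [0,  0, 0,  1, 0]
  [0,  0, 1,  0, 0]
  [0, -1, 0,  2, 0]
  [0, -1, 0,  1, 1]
λ = 1: alg = 5, geom = 4

Step 1 — factor the characteristic polynomial to read off the algebraic multiplicities:
  χ_A(x) = (x - 1)^5

Step 2 — compute geometric multiplicities via the rank-nullity identity g(λ) = n − rank(A − λI):
  rank(A − (1)·I) = 1, so dim ker(A − (1)·I) = n − 1 = 4

Summary:
  λ = 1: algebraic multiplicity = 5, geometric multiplicity = 4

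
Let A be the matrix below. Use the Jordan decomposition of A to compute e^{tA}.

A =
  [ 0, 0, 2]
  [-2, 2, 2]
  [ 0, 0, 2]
e^{tA} =
  [1, 0, exp(2*t) - 1]
  [1 - exp(2*t), exp(2*t), exp(2*t) - 1]
  [0, 0, exp(2*t)]

Strategy: write A = P · J · P⁻¹ where J is a Jordan canonical form, so e^{tA} = P · e^{tJ} · P⁻¹, and e^{tJ} can be computed block-by-block.

A has Jordan form
J =
  [0, 0, 0]
  [0, 2, 0]
  [0, 0, 2]
(up to reordering of blocks).

Per-block formulas:
  For a 1×1 block at λ = 2: exp(t · [2]) = [e^(2t)].
  For a 1×1 block at λ = 0: exp(t · [0]) = [e^(0t)].

After assembling e^{tJ} and conjugating by P, we get:

e^{tA} =
  [1, 0, exp(2*t) - 1]
  [1 - exp(2*t), exp(2*t), exp(2*t) - 1]
  [0, 0, exp(2*t)]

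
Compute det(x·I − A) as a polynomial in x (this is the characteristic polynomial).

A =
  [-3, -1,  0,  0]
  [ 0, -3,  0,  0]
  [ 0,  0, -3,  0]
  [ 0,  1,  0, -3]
x^4 + 12*x^3 + 54*x^2 + 108*x + 81

Expanding det(x·I − A) (e.g. by cofactor expansion or by noting that A is similar to its Jordan form J, which has the same characteristic polynomial as A) gives
  χ_A(x) = x^4 + 12*x^3 + 54*x^2 + 108*x + 81
which factors as (x + 3)^4. The eigenvalues (with algebraic multiplicities) are λ = -3 with multiplicity 4.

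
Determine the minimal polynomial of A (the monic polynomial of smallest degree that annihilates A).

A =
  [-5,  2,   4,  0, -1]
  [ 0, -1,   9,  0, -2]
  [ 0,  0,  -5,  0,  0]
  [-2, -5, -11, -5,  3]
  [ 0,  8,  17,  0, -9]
x^3 + 15*x^2 + 75*x + 125

The characteristic polynomial is χ_A(x) = (x + 5)^5, so the eigenvalues are known. The minimal polynomial is
  m_A(x) = Π_λ (x − λ)^{k_λ}
where k_λ is the size of the *largest* Jordan block for λ (equivalently, the smallest k with (A − λI)^k v = 0 for every generalised eigenvector v of λ).

  λ = -5: largest Jordan block has size 3, contributing (x + 5)^3

So m_A(x) = (x + 5)^3 = x^3 + 15*x^2 + 75*x + 125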